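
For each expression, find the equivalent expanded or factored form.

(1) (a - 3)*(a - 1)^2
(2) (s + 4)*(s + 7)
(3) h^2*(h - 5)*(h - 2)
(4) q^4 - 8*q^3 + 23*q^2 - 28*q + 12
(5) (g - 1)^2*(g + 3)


(1) = a^3 - 5*a^2 + 7*a - 3
(2) = s^2 + 11*s + 28
(3) = h^4 - 7*h^3 + 10*h^2
(4) = (q - 3)*(q - 2)^2*(q - 1)
(5) = g^3 + g^2 - 5*g + 3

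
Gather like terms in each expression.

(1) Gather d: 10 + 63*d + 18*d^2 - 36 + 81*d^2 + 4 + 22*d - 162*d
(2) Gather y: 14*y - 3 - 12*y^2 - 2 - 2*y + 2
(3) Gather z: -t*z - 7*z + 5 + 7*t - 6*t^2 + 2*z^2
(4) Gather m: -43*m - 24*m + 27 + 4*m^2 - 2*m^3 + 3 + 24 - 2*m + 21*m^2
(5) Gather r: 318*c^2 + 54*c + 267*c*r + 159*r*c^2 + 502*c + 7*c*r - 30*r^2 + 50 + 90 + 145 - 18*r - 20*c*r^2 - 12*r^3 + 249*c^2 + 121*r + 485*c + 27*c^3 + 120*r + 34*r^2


(1) = 99*d^2 - 77*d - 22
(2) = -12*y^2 + 12*y - 3
(3) = -6*t^2 + 7*t + 2*z^2 + z*(-t - 7) + 5
(4) = -2*m^3 + 25*m^2 - 69*m + 54
(5) = 27*c^3 + 567*c^2 + 1041*c - 12*r^3 + r^2*(4 - 20*c) + r*(159*c^2 + 274*c + 223) + 285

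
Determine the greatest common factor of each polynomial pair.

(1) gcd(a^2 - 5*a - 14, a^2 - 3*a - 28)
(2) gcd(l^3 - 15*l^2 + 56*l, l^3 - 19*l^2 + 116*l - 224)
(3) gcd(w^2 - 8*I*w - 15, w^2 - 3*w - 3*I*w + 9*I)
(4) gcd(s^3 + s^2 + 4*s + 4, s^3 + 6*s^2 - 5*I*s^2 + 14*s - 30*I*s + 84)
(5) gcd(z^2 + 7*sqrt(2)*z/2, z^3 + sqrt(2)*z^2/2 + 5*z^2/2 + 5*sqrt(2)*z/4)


(1) = gcd((a - 7)*(a + 2), (a - 7)*(a + 4)) = a - 7
(2) = l^2 - 15*l + 56
(3) = gcd((w - 5*I)*(w - 3*I), (w - 3)*(w - 3*I)) = w - 3*I
(4) = gcd((s + 1)*(s - 2*I)*(s + 2*I), (s + 6)*(s - 7*I)*(s + 2*I)) = s + 2*I
(5) = gcd(z*(z + 7*sqrt(2)/2), z*(z + 5/2)*(z + sqrt(2)/2)) = z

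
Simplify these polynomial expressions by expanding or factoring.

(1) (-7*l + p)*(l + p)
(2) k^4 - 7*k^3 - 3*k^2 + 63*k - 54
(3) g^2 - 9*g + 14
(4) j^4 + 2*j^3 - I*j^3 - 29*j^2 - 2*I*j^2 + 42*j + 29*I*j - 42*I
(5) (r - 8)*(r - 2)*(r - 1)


(1) = -7*l^2 - 6*l*p + p^2
(2) = (k - 6)*(k - 3)*(k - 1)*(k + 3)
(3) = (g - 7)*(g - 2)
(4) = (j - 3)*(j - 2)*(j + 7)*(j - I)
(5) = r^3 - 11*r^2 + 26*r - 16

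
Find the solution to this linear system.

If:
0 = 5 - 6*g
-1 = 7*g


Then:
No Solution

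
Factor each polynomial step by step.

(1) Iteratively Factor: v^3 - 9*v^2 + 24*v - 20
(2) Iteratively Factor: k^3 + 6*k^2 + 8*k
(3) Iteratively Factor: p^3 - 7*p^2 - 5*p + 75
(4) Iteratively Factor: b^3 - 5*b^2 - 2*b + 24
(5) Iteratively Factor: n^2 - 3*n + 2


(1) = (v - 2)*(v^2 - 7*v + 10) = (v - 5)*(v - 2)*(v - 2)
(2) = (k)*(k^2 + 6*k + 8) = k*(k + 4)*(k + 2)
(3) = (p - 5)*(p^2 - 2*p - 15) = (p - 5)^2*(p + 3)
(4) = (b - 4)*(b^2 - b - 6) = (b - 4)*(b + 2)*(b - 3)
(5) = (n - 1)*(n - 2)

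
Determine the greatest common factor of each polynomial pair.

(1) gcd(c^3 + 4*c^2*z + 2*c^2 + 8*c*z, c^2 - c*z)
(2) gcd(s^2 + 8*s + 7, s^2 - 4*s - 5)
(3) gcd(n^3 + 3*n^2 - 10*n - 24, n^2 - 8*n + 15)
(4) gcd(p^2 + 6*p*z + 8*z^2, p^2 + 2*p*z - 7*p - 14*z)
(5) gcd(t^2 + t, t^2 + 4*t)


(1) = gcd(c*(c + 2)*(c + 4*z), c*(c - z)) = c
(2) = s + 1
(3) = n - 3
(4) = gcd((p + 2*z)*(p + 4*z), (p - 7)*(p + 2*z)) = p + 2*z
(5) = t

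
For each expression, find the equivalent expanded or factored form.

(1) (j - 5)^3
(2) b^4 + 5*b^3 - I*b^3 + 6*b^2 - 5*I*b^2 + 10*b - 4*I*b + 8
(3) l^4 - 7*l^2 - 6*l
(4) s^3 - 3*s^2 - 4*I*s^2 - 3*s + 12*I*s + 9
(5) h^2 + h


(1) = j^3 - 15*j^2 + 75*j - 125
(2) = (b + 1)*(b + 4)*(b - 2*I)*(b + I)
(3) = l*(l - 3)*(l + 1)*(l + 2)
(4) = (s - 3)*(s - 3*I)*(s - I)
(5) = h*(h + 1)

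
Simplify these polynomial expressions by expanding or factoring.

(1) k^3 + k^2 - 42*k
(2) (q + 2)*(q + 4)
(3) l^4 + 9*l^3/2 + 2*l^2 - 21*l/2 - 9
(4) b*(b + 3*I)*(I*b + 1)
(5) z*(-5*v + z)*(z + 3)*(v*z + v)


(1) = k*(k - 6)*(k + 7)
(2) = q^2 + 6*q + 8
(3) = (l - 3/2)*(l + 1)*(l + 2)*(l + 3)
(4) = I*b^3 - 2*b^2 + 3*I*b
(5) = -5*v^2*z^3 - 20*v^2*z^2 - 15*v^2*z + v*z^4 + 4*v*z^3 + 3*v*z^2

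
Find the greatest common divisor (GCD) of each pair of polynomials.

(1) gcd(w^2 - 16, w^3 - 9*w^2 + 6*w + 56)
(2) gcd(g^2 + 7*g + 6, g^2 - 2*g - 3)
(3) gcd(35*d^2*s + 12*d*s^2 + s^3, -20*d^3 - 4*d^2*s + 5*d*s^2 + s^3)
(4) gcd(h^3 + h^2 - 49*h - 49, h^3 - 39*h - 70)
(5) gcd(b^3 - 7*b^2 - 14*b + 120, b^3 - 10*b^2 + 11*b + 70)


(1) = gcd((w - 4)*(w + 4), (w - 7)*(w - 4)*(w + 2)) = w - 4
(2) = gcd((g + 1)*(g + 6), (g - 3)*(g + 1)) = g + 1
(3) = 5*d + s
(4) = gcd((h - 7)*(h + 1)*(h + 7), (h - 7)*(h + 2)*(h + 5)) = h - 7
(5) = gcd((b - 6)*(b - 5)*(b + 4), (b - 7)*(b - 5)*(b + 2)) = b - 5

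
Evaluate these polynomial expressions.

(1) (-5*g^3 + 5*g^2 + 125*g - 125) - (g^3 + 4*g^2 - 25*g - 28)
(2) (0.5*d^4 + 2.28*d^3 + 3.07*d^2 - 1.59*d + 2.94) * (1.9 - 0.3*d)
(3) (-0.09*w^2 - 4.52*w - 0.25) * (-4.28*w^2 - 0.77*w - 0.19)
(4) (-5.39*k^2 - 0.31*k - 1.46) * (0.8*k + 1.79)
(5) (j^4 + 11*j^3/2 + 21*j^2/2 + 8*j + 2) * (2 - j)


(1) = -6*g^3 + g^2 + 150*g - 97
(2) = -0.15*d^5 + 0.266*d^4 + 3.411*d^3 + 6.31*d^2 - 3.903*d + 5.586
(3) = 0.3852*w^4 + 19.4149*w^3 + 4.5675*w^2 + 1.0513*w + 0.0475
(4) = -4.312*k^3 - 9.8961*k^2 - 1.7229*k - 2.6134
(5) = -j^5 - 7*j^4/2 + j^3/2 + 13*j^2 + 14*j + 4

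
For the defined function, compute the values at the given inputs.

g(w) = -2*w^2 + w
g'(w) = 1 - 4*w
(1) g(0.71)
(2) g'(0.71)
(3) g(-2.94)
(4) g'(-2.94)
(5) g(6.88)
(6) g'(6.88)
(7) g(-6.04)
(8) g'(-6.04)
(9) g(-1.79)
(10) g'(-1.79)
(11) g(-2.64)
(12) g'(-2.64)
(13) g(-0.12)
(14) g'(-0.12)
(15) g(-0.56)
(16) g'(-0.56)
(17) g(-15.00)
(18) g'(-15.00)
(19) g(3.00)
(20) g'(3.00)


(1) = -0.30
(2) = -1.84
(3) = -20.23
(4) = 12.76
(5) = -87.79
(6) = -26.52
(7) = -79.00
(8) = 25.16
(9) = -8.20
(10) = 8.16
(11) = -16.58
(12) = 11.56
(13) = -0.15
(14) = 1.48
(15) = -1.19
(16) = 3.24
(17) = -465.00
(18) = 61.00
(19) = -15.00
(20) = -11.00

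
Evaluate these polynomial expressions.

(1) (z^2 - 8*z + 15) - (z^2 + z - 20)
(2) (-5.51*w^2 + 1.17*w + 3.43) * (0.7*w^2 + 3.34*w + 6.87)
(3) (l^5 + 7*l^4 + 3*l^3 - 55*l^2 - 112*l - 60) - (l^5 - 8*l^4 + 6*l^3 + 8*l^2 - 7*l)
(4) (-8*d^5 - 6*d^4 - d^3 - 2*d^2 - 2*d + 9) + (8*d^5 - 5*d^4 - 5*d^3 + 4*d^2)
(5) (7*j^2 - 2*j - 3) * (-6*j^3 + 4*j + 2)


(1) = 35 - 9*z
(2) = -3.857*w^4 - 17.5844*w^3 - 31.5449*w^2 + 19.4941*w + 23.5641
(3) = 15*l^4 - 3*l^3 - 63*l^2 - 105*l - 60
(4) = -11*d^4 - 6*d^3 + 2*d^2 - 2*d + 9
(5) = -42*j^5 + 12*j^4 + 46*j^3 + 6*j^2 - 16*j - 6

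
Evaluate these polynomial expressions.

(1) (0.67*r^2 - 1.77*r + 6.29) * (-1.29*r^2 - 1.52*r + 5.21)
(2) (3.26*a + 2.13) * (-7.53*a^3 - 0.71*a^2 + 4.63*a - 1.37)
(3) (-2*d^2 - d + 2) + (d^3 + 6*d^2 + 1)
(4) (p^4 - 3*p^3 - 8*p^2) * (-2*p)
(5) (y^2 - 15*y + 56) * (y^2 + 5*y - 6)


(1) = -0.8643*r^4 + 1.2649*r^3 - 1.933*r^2 - 18.7825*r + 32.7709
(2) = -24.5478*a^4 - 18.3535*a^3 + 13.5815*a^2 + 5.3957*a - 2.9181
(3) = d^3 + 4*d^2 - d + 3
(4) = -2*p^5 + 6*p^4 + 16*p^3
(5) = y^4 - 10*y^3 - 25*y^2 + 370*y - 336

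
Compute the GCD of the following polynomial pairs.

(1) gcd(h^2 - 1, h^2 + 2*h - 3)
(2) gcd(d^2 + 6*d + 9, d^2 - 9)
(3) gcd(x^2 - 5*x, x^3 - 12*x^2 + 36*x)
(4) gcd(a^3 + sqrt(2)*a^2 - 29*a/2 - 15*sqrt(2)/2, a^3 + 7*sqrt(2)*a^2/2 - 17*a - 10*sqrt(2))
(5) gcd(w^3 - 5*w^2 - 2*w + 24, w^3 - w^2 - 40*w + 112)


(1) = h - 1
(2) = gcd((d + 3)^2, (d - 3)*(d + 3)) = d + 3
(3) = x
(4) = gcd((a - 5*sqrt(2)/2)*(a + sqrt(2)/2)*(a + 3*sqrt(2)), (a - 2*sqrt(2))*(a + sqrt(2)/2)*(a + 5*sqrt(2))) = a + sqrt(2)/2
(5) = gcd((w - 4)*(w - 3)*(w + 2), (w - 4)^2*(w + 7)) = w - 4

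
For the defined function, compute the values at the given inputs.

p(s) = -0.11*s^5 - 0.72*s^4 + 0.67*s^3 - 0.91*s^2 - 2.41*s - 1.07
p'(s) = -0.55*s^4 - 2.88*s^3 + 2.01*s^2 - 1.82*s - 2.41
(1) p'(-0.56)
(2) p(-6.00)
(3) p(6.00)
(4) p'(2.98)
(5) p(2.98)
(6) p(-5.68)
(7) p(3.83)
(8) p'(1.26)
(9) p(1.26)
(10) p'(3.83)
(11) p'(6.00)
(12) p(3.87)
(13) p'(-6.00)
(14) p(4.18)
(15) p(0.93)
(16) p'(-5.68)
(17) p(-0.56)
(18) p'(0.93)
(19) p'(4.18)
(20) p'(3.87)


(1) = -0.31
(2) = -241.85
(3) = -1692.05
(4) = -109.57
(5) = -81.23
(6) = -238.61
(7) = -231.59
(8) = -8.66
(9) = -6.38
(10) = -260.05
(11) = -1275.85
(12) = -242.18
(13) = -9.85
(14) = -338.29
(15) = -4.17
(16) = 28.06
(17) = -0.19
(18) = -5.09
(19) = -353.14
(20) = -269.65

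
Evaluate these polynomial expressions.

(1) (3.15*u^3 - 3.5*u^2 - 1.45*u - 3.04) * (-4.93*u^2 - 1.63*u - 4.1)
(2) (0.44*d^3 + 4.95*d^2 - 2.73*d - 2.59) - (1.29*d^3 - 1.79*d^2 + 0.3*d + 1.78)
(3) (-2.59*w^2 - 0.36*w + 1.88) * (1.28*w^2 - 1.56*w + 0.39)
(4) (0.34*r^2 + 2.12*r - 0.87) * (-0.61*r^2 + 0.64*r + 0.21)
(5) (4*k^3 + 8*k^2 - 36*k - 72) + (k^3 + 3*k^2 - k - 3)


(1) = -15.5295*u^5 + 12.1205*u^4 - 0.0615*u^3 + 31.7007*u^2 + 10.9002*u + 12.464
(2) = -0.85*d^3 + 6.74*d^2 - 3.03*d - 4.37
(3) = -3.3152*w^4 + 3.5796*w^3 + 1.9579*w^2 - 3.0732*w + 0.7332
(4) = -0.2074*r^4 - 1.0756*r^3 + 1.9589*r^2 - 0.1116*r - 0.1827
(5) = 5*k^3 + 11*k^2 - 37*k - 75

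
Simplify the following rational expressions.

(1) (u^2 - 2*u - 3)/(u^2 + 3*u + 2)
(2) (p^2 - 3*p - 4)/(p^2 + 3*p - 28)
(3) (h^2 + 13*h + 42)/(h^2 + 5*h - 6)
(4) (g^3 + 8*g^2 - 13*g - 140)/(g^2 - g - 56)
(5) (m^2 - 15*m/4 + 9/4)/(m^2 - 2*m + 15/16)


(1) = (u - 3)/(u + 2)
(2) = (p + 1)/(p + 7)
(3) = (h + 7)/(h - 1)
(4) = (g^2 + g - 20)/(g - 8)
(5) = (4*m - 12)/(4*m - 5)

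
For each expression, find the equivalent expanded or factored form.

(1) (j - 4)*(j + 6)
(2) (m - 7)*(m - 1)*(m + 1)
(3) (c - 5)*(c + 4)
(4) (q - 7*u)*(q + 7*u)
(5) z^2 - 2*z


(1) = j^2 + 2*j - 24
(2) = m^3 - 7*m^2 - m + 7
(3) = c^2 - c - 20
(4) = q^2 - 49*u^2
(5) = z*(z - 2)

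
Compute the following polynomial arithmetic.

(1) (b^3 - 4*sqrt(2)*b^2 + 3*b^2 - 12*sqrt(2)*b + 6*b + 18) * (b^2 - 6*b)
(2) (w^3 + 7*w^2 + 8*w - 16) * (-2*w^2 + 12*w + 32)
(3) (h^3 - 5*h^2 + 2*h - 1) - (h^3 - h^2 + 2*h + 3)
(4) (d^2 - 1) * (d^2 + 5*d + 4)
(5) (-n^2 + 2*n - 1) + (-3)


(1) = b^5 - 4*sqrt(2)*b^4 - 3*b^4 - 12*b^3 + 12*sqrt(2)*b^3 - 18*b^2 + 72*sqrt(2)*b^2 - 108*b
(2) = -2*w^5 - 2*w^4 + 100*w^3 + 352*w^2 + 64*w - 512
(3) = -4*h^2 - 4
(4) = d^4 + 5*d^3 + 3*d^2 - 5*d - 4
(5) = -n^2 + 2*n - 4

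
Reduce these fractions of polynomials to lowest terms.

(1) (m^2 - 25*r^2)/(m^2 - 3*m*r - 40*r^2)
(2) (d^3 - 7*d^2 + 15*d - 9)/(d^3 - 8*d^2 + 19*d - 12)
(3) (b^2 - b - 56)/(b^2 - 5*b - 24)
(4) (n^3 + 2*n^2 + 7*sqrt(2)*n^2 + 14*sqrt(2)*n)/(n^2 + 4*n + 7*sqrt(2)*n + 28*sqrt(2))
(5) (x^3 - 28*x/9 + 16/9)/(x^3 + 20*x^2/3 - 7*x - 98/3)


(1) = (-m + 5*r)/(-m + 8*r)
(2) = (d - 3)/(d - 4)
(3) = (b + 7)/(b + 3)
(4) = (n^2 + 2*n)/(n + 4)
(5) = (9*x^2 - 18*x + 8)/(9*x^2 + 42*x - 147)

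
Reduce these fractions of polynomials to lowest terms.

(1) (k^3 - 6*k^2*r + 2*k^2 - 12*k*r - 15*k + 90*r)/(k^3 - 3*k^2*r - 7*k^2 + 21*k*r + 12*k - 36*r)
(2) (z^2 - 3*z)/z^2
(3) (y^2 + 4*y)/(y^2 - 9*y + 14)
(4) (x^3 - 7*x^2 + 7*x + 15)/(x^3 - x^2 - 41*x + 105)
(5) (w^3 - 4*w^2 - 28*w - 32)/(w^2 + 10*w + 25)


(1) = (-k^2 + 6*k*r - 5*k + 30*r)/(-k^2 + 3*k*r + 4*k - 12*r)
(2) = (z - 3)/z
(3) = (y^2 + 4*y)/(y^2 - 9*y + 14)
(4) = (x + 1)/(x + 7)
(5) = (w^3 - 4*w^2 - 28*w - 32)/(w^2 + 10*w + 25)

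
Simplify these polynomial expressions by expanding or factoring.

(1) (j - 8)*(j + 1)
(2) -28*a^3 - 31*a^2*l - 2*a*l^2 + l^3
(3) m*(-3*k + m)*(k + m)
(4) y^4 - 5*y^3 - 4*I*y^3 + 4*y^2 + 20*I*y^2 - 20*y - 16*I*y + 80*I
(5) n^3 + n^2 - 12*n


(1) = j^2 - 7*j - 8
(2) = (-7*a + l)*(a + l)*(4*a + l)
(3) = -3*k^2*m - 2*k*m^2 + m^3
(4) = (y - 5)*(y - 4*I)*(y - 2*I)*(y + 2*I)
(5) = n*(n - 3)*(n + 4)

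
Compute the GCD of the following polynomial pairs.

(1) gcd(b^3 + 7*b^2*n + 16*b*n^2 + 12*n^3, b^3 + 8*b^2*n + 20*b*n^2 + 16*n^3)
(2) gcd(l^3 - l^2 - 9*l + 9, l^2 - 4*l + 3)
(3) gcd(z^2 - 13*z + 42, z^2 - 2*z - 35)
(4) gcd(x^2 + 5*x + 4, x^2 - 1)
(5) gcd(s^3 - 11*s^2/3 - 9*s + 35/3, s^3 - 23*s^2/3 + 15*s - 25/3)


(1) = b^2 + 4*b*n + 4*n^2
(2) = gcd((l - 3)*(l - 1)*(l + 3), (l - 3)*(l - 1)) = l^2 - 4*l + 3
(3) = z - 7
(4) = gcd((x + 1)*(x + 4), (x - 1)*(x + 1)) = x + 1
(5) = gcd((s - 5)*(s - 1)*(s + 7/3), (s - 5)*(s - 5/3)*(s - 1)) = s^2 - 6*s + 5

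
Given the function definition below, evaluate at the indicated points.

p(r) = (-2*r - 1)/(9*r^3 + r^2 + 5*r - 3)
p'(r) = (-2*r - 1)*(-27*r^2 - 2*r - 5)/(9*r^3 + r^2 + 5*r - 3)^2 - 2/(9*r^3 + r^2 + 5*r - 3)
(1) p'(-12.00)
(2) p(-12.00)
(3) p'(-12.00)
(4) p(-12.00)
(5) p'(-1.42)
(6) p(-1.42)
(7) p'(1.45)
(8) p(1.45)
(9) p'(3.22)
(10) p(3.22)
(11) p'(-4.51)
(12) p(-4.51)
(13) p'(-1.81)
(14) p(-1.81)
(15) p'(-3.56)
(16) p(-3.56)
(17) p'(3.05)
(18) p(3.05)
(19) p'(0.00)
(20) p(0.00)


(1) = -0.00
(2) = -0.00
(3) = -0.00
(4) = -0.00
(5) = -0.03
(6) = -0.05
(7) = 0.16
(8) = -0.12
(9) = 0.01
(10) = -0.02
(11) = -0.00
(12) = -0.01
(13) = -0.03
(14) = -0.04
(15) = -0.01
(16) = -0.01
(17) = 0.02
(18) = -0.03
(19) = 1.22
(20) = 0.33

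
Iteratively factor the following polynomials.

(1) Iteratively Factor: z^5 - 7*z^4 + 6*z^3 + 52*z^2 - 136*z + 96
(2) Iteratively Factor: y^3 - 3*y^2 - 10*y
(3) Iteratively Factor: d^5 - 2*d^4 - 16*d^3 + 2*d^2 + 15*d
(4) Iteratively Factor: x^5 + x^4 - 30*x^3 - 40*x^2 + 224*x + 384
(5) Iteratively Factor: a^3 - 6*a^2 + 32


(1) = (z - 2)*(z^4 - 5*z^3 - 4*z^2 + 44*z - 48) = (z - 2)^2*(z^3 - 3*z^2 - 10*z + 24) = (z - 2)^3*(z^2 - z - 12) = (z - 4)*(z - 2)^3*(z + 3)
(2) = (y)*(y^2 - 3*y - 10) = y*(y - 5)*(y + 2)
(3) = (d - 5)*(d^4 + 3*d^3 - d^2 - 3*d) = (d - 5)*(d + 3)*(d^3 - d) = (d - 5)*(d - 1)*(d + 3)*(d^2 + d) = (d - 5)*(d - 1)*(d + 1)*(d + 3)*(d)
(4) = (x + 4)*(x^4 - 3*x^3 - 18*x^2 + 32*x + 96) = (x - 4)*(x + 4)*(x^3 + x^2 - 14*x - 24) = (x - 4)*(x + 3)*(x + 4)*(x^2 - 2*x - 8) = (x - 4)*(x + 2)*(x + 3)*(x + 4)*(x - 4)
(5) = (a - 4)*(a^2 - 2*a - 8) = (a - 4)^2*(a + 2)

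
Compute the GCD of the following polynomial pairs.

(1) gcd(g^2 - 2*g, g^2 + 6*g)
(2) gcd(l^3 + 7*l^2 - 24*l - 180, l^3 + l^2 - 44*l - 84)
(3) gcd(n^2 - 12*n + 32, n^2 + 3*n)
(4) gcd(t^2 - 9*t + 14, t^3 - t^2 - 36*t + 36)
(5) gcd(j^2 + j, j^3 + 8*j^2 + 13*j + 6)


(1) = g
(2) = gcd((l - 5)*(l + 6)^2, (l - 7)*(l + 2)*(l + 6)) = l + 6
(3) = gcd((n - 8)*(n - 4), n*(n + 3)) = 1
(4) = gcd((t - 7)*(t - 2), (t - 6)*(t - 1)*(t + 6)) = 1
(5) = j + 1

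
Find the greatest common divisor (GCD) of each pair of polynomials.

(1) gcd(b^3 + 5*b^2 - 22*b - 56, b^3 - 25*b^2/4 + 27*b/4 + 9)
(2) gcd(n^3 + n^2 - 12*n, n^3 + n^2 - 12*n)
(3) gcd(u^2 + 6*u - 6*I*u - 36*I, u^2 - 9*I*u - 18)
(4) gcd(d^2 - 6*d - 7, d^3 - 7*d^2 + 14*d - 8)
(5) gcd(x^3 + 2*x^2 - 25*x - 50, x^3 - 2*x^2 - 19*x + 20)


(1) = b - 4
(2) = gcd(n*(n - 3)*(n + 4), n*(n - 3)*(n + 4)) = n^3 + n^2 - 12*n
(3) = u - 6*I
(4) = 1
(5) = gcd((x - 5)*(x + 2)*(x + 5), (x - 5)*(x - 1)*(x + 4)) = x - 5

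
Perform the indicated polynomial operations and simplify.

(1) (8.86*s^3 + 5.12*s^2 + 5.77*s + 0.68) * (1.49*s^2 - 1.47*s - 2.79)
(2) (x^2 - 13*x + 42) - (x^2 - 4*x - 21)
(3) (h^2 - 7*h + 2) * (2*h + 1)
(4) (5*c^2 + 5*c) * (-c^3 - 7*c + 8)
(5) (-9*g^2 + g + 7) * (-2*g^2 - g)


(1) = 13.2014*s^5 - 5.3954*s^4 - 23.6485*s^3 - 21.7535*s^2 - 17.0979*s - 1.8972
(2) = 63 - 9*x
(3) = 2*h^3 - 13*h^2 - 3*h + 2
(4) = -5*c^5 - 5*c^4 - 35*c^3 + 5*c^2 + 40*c
(5) = 18*g^4 + 7*g^3 - 15*g^2 - 7*g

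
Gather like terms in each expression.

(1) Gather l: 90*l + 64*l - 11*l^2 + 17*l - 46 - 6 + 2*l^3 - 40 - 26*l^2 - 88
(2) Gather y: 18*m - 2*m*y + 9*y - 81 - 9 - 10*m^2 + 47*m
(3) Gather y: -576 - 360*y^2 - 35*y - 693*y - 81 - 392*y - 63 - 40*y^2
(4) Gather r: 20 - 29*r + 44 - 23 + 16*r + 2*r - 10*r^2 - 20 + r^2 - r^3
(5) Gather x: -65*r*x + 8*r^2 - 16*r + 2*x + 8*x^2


(1) = 2*l^3 - 37*l^2 + 171*l - 180
(2) = -10*m^2 + 65*m + y*(9 - 2*m) - 90
(3) = -400*y^2 - 1120*y - 720
(4) = -r^3 - 9*r^2 - 11*r + 21
(5) = 8*r^2 - 16*r + 8*x^2 + x*(2 - 65*r)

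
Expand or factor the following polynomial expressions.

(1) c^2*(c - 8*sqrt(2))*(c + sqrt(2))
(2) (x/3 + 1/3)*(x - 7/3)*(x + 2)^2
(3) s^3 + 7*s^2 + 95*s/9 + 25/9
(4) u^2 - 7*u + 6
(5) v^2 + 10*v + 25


(1) = c^4 - 7*sqrt(2)*c^3 - 16*c^2
(2) = x^4/3 + 8*x^3/9 - 11*x^2/9 - 44*x/9 - 28/9
(3) = (s + 1/3)*(s + 5/3)*(s + 5)
(4) = (u - 6)*(u - 1)
(5) = (v + 5)^2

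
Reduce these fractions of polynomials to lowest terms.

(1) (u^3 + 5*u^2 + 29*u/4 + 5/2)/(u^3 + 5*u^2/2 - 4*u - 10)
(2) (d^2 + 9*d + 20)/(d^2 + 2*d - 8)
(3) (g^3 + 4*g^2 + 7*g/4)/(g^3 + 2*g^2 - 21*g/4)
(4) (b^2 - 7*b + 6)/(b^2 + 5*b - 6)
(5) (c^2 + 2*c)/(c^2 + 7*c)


(1) = (2*u + 1)/(2*u - 4)
(2) = (d + 5)/(d - 2)
(3) = (2*g + 1)/(2*g - 3)
(4) = (b - 6)/(b + 6)
(5) = (c + 2)/(c + 7)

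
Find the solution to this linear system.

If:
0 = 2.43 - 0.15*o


Then:
o = 16.20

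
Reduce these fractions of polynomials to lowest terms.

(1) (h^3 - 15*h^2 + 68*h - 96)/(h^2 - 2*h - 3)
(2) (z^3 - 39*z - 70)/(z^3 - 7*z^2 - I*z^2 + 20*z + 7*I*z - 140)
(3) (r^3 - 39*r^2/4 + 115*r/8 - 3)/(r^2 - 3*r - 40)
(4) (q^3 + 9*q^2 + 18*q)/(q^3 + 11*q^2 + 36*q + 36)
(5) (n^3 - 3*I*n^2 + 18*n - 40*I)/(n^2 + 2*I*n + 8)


(1) = (h^2 - 12*h + 32)/(h + 1)
(2) = (z^2 + 7*z + 10)/(z^2 - I*z + 20)
(3) = (8*r^2 - 14*r + 3)/(8*r + 40)
(4) = q/(q + 2)
(5) = n - 5*I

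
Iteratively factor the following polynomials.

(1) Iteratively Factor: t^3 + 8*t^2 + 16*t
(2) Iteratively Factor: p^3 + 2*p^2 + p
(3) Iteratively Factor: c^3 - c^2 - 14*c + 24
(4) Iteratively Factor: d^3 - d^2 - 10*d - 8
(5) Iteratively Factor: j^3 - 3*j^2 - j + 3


(1) = (t + 4)*(t^2 + 4*t) = t*(t + 4)*(t + 4)
(2) = (p + 1)*(p^2 + p) = (p + 1)^2*(p)
(3) = (c - 2)*(c^2 + c - 12) = (c - 3)*(c - 2)*(c + 4)
(4) = (d + 2)*(d^2 - 3*d - 4) = (d - 4)*(d + 2)*(d + 1)
(5) = (j - 3)*(j^2 - 1) = (j - 3)*(j + 1)*(j - 1)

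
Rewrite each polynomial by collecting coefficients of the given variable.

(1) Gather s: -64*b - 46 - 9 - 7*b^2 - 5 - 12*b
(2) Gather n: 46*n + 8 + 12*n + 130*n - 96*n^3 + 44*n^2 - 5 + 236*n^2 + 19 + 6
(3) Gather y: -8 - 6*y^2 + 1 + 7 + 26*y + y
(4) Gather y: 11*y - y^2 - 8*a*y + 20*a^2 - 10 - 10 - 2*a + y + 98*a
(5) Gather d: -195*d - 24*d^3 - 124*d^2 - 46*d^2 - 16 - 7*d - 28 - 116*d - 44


(1) = -7*b^2 - 76*b - 60
(2) = -96*n^3 + 280*n^2 + 188*n + 28
(3) = -6*y^2 + 27*y
(4) = 20*a^2 + 96*a - y^2 + y*(12 - 8*a) - 20
(5) = -24*d^3 - 170*d^2 - 318*d - 88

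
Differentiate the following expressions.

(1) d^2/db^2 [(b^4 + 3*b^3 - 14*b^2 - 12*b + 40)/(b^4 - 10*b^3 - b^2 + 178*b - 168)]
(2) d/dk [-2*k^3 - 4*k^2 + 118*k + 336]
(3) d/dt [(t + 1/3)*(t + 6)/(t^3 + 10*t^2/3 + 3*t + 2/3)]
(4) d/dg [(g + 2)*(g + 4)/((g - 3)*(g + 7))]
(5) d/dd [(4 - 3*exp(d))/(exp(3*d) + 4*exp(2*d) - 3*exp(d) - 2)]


(1) = 2*(13*b^9 - 39*b^8 - 711*b^7 - 361*b^6 + 21882*b^5 - 7980*b^4 - 6628*b^3 - 144936*b^2 + 37104*b + 506656)/(b^12 - 30*b^11 + 297*b^10 - 406*b^9 - 11481*b^8 + 62382*b^7 + 56339*b^6 - 1139490*b^5 + 1783356*b^4 + 4972456*b^3 - 16053408*b^2 + 15071616*b - 4741632)
(2) = -6*k^2 - 8*k + 118
(3) = (-t^2 - 12*t - 16)/(t^4 + 6*t^3 + 13*t^2 + 12*t + 4)
(4) = 2*(-g^2 - 29*g - 79)/(g^4 + 8*g^3 - 26*g^2 - 168*g + 441)
(5) = (6*exp(3*d) - 32*exp(d) + 18)*exp(d)/(exp(6*d) + 8*exp(5*d) + 10*exp(4*d) - 28*exp(3*d) - 7*exp(2*d) + 12*exp(d) + 4)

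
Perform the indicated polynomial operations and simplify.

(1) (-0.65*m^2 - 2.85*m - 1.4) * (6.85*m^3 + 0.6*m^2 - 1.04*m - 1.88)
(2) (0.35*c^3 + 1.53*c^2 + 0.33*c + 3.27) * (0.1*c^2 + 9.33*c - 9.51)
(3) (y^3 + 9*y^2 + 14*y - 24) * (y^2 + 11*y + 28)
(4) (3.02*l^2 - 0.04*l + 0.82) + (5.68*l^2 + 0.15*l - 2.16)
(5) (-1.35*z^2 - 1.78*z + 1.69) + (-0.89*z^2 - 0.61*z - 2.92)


(1) = -4.4525*m^5 - 19.9125*m^4 - 10.624*m^3 + 3.346*m^2 + 6.814*m + 2.632
(2) = 0.035*c^5 + 3.4185*c^4 + 10.9794*c^3 - 11.1444*c^2 + 27.3708*c - 31.0977
(3) = y^5 + 20*y^4 + 141*y^3 + 382*y^2 + 128*y - 672
(4) = 8.7*l^2 + 0.11*l - 1.34
(5) = -2.24*z^2 - 2.39*z - 1.23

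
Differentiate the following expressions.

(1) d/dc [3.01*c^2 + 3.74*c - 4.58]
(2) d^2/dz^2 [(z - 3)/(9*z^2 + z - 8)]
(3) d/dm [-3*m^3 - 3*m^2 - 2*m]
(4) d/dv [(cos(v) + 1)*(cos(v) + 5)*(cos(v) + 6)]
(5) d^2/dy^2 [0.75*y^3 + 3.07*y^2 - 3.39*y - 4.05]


(1) = 6.02*c + 3.74
(2) = 2*((26 - 27*z)*(9*z^2 + z - 8) + (z - 3)*(18*z + 1)^2)/(9*z^2 + z - 8)^3
(3) = -9*m^2 - 6*m - 2
(4) = (3*sin(v)^2 - 24*cos(v) - 44)*sin(v)
(5) = 4.5*y + 6.14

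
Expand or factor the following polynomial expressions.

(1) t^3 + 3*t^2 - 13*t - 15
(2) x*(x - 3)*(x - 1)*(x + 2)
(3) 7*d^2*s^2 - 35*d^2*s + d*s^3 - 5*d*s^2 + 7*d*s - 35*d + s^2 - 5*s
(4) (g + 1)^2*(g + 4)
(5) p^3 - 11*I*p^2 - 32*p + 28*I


(1) = (t - 3)*(t + 1)*(t + 5)
(2) = x^4 - 2*x^3 - 5*x^2 + 6*x
(3) = (7*d + s)*(s - 5)*(d*s + 1)
(4) = g^3 + 6*g^2 + 9*g + 4
(5) = (p - 7*I)*(p - 2*I)^2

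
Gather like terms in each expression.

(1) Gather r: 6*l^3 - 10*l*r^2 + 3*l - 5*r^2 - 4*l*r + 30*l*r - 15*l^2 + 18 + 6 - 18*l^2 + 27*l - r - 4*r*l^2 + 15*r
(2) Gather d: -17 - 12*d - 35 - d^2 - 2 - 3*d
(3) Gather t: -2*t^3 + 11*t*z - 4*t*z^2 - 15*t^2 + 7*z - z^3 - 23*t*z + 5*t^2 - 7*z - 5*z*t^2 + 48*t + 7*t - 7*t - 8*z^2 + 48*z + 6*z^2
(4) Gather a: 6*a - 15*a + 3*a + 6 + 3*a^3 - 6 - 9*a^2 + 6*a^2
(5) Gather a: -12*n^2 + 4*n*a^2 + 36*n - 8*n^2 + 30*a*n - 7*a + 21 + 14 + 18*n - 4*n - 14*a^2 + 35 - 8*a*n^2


(1) = 6*l^3 - 33*l^2 + 30*l + r^2*(-10*l - 5) + r*(-4*l^2 + 26*l + 14) + 24
(2) = -d^2 - 15*d - 54
(3) = -2*t^3 + t^2*(-5*z - 10) + t*(-4*z^2 - 12*z + 48) - z^3 - 2*z^2 + 48*z
(4) = 3*a^3 - 3*a^2 - 6*a
(5) = a^2*(4*n - 14) + a*(-8*n^2 + 30*n - 7) - 20*n^2 + 50*n + 70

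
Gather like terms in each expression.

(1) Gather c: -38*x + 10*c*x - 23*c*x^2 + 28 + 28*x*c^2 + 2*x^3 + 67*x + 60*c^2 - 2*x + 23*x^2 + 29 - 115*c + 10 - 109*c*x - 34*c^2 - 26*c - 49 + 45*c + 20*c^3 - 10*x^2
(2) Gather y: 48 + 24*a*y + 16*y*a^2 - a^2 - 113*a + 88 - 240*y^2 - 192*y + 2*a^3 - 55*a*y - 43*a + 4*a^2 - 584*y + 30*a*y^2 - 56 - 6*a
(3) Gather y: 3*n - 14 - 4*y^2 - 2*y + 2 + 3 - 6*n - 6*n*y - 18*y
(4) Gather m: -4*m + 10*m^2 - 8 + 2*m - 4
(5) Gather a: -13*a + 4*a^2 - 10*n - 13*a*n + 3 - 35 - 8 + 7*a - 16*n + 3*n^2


(1) = 20*c^3 + c^2*(28*x + 26) + c*(-23*x^2 - 99*x - 96) + 2*x^3 + 13*x^2 + 27*x + 18
(2) = 2*a^3 + 3*a^2 - 162*a + y^2*(30*a - 240) + y*(16*a^2 - 31*a - 776) + 80
(3) = -3*n - 4*y^2 + y*(-6*n - 20) - 9
(4) = 10*m^2 - 2*m - 12
(5) = 4*a^2 + a*(-13*n - 6) + 3*n^2 - 26*n - 40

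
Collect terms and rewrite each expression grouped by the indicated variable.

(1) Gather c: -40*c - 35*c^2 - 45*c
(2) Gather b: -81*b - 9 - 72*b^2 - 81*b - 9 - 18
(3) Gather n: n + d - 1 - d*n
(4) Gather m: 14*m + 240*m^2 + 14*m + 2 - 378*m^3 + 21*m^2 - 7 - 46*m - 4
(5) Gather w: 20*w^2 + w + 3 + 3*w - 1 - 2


(1) = -35*c^2 - 85*c
(2) = -72*b^2 - 162*b - 36
(3) = d + n*(1 - d) - 1
(4) = -378*m^3 + 261*m^2 - 18*m - 9
(5) = 20*w^2 + 4*w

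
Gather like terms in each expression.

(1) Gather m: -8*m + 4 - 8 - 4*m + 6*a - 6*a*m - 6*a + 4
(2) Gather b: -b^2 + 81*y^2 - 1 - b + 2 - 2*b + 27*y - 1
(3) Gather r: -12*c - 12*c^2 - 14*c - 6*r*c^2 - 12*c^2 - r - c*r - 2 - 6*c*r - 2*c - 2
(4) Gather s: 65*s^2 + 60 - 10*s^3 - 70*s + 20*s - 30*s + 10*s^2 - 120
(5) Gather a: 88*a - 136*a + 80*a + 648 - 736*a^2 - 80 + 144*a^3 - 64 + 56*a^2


(1) = m*(-6*a - 12)
(2) = -b^2 - 3*b + 81*y^2 + 27*y
(3) = -24*c^2 - 28*c + r*(-6*c^2 - 7*c - 1) - 4
(4) = -10*s^3 + 75*s^2 - 80*s - 60
(5) = 144*a^3 - 680*a^2 + 32*a + 504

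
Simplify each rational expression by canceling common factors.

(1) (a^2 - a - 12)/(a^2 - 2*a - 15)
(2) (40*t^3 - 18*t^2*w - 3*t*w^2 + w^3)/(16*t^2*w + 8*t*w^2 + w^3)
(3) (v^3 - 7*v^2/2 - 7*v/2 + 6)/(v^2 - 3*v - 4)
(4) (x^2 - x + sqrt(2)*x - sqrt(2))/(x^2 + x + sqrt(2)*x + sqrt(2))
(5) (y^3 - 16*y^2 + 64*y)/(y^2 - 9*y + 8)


(1) = (a - 4)/(a - 5)
(2) = (10*t^2 - 7*t*w + w^2)/(4*t*w + w^2)
(3) = (2*v^2 + v - 3)/(2*v + 2)
(4) = (x - 1)/(x + 1)
(5) = (y^2 - 8*y)/(y - 1)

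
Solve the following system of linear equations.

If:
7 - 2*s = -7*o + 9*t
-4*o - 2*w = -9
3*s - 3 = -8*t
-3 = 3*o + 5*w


Then:
o = 51/14
s = -233/11
t = 183/22
w = -39/14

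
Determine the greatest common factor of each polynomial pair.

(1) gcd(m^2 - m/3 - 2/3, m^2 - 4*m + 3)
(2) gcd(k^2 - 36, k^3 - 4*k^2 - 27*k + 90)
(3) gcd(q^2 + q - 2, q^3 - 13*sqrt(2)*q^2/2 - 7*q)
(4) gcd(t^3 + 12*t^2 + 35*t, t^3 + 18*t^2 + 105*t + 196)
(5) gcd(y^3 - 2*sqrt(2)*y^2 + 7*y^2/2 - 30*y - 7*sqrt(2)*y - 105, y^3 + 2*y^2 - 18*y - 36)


(1) = m - 1
(2) = gcd((k - 6)*(k + 6), (k - 6)*(k - 3)*(k + 5)) = k - 6
(3) = 1
(4) = t + 7
(5) = gcd((y + 7/2)*(y - 5*sqrt(2))*(y + 3*sqrt(2)), (y + 2)*(y - 3*sqrt(2))*(y + 3*sqrt(2))) = y + 3*sqrt(2)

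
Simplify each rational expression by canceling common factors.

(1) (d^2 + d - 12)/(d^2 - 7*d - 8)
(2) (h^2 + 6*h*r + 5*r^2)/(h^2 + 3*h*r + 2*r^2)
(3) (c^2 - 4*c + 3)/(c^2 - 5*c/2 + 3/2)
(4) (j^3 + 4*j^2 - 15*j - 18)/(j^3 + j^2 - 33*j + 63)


(1) = (d^2 + d - 12)/(d^2 - 7*d - 8)
(2) = (h + 5*r)/(h + 2*r)
(3) = (2*c - 6)/(2*c - 3)
(4) = (j^2 + 7*j + 6)/(j^2 + 4*j - 21)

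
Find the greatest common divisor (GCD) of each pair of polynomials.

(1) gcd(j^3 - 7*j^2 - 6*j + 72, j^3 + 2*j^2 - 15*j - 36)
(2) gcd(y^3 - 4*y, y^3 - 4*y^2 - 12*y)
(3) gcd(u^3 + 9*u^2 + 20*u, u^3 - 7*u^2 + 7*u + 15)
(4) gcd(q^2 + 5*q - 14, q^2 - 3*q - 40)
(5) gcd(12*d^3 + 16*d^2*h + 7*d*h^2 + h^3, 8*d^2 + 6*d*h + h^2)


(1) = j^2 - j - 12
(2) = y^2 + 2*y
(3) = gcd(u*(u + 4)*(u + 5), (u - 5)*(u - 3)*(u + 1)) = 1
(4) = 1
(5) = gcd((2*d + h)^2*(3*d + h), (2*d + h)*(4*d + h)) = 2*d + h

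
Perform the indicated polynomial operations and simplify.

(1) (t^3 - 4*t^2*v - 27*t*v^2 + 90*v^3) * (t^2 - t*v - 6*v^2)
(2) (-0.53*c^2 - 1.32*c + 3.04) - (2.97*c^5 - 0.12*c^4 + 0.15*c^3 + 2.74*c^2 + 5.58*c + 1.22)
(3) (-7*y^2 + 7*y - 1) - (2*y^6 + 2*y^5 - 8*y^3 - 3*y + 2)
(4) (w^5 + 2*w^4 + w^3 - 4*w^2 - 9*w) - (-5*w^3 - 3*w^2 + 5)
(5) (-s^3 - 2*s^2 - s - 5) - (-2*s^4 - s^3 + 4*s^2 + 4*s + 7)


(1) = t^5 - 5*t^4*v - 29*t^3*v^2 + 141*t^2*v^3 + 72*t*v^4 - 540*v^5
(2) = -2.97*c^5 + 0.12*c^4 - 0.15*c^3 - 3.27*c^2 - 6.9*c + 1.82
(3) = -2*y^6 - 2*y^5 + 8*y^3 - 7*y^2 + 10*y - 3
(4) = w^5 + 2*w^4 + 6*w^3 - w^2 - 9*w - 5
(5) = 2*s^4 - 6*s^2 - 5*s - 12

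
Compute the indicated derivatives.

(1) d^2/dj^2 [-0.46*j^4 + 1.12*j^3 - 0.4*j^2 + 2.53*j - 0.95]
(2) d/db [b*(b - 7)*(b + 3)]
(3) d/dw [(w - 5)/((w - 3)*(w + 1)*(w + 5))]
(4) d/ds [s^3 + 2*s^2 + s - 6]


(1) = -5.52*j^2 + 6.72*j - 0.8
(2) = 3*b^2 - 8*b - 21
(3) = 2*(-w^3 + 6*w^2 + 15*w - 40)/(w^6 + 6*w^5 - 17*w^4 - 108*w^3 + 79*w^2 + 390*w + 225)
(4) = 3*s^2 + 4*s + 1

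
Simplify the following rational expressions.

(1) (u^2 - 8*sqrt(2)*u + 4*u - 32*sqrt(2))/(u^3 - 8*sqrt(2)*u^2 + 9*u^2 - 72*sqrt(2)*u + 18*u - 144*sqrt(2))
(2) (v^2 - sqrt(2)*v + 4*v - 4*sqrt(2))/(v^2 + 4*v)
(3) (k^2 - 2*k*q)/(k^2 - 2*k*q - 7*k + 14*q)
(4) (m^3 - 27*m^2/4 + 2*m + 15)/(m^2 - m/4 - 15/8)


(1) = (u + 4)/(u^2 + 9*u + 18)
(2) = (v - sqrt(2))/v
(3) = k/(k - 7)
(4) = (2*m^2 - 16*m + 24)/(2*m - 3)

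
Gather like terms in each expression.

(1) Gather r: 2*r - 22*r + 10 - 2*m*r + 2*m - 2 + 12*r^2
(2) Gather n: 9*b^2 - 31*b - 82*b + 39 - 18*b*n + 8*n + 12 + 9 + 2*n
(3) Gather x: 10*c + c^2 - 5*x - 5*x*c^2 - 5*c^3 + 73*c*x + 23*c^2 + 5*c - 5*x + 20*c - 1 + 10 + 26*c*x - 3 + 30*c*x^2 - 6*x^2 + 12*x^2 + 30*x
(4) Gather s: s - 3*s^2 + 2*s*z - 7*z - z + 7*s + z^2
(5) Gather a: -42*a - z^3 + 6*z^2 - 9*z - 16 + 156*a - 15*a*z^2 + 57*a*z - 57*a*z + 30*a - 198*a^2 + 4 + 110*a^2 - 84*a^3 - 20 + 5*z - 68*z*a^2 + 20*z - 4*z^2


(1) = 2*m + 12*r^2 + r*(-2*m - 20) + 8
(2) = 9*b^2 - 113*b + n*(10 - 18*b) + 60
(3) = -5*c^3 + 24*c^2 + 35*c + x^2*(30*c + 6) + x*(-5*c^2 + 99*c + 20) + 6
(4) = -3*s^2 + s*(2*z + 8) + z^2 - 8*z
(5) = -84*a^3 + a^2*(-68*z - 88) + a*(144 - 15*z^2) - z^3 + 2*z^2 + 16*z - 32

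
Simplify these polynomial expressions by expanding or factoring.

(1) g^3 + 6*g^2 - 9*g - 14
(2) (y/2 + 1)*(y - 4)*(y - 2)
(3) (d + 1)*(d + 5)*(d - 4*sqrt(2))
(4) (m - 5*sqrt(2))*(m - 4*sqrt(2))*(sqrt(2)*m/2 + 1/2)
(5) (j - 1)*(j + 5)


(1) = (g - 2)*(g + 1)*(g + 7)
(2) = y^3/2 - 2*y^2 - 2*y + 8
(3) = d^3 - 4*sqrt(2)*d^2 + 6*d^2 - 24*sqrt(2)*d + 5*d - 20*sqrt(2)
(4) = sqrt(2)*m^3/2 - 17*m^2/2 + 31*sqrt(2)*m/2 + 20
(5) = j^2 + 4*j - 5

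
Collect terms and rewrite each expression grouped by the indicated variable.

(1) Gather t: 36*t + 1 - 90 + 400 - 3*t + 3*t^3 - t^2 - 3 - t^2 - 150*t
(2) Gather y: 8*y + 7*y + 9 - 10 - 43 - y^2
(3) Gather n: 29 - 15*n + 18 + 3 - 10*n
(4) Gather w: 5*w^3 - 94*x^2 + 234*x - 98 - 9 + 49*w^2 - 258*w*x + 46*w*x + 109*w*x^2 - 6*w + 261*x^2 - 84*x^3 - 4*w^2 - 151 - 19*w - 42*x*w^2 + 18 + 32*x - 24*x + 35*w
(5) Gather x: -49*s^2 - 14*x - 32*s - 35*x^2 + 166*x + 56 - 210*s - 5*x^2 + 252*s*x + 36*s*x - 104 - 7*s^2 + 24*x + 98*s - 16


(1) = 3*t^3 - 2*t^2 - 117*t + 308
(2) = -y^2 + 15*y - 44
(3) = 50 - 25*n
(4) = 5*w^3 + w^2*(45 - 42*x) + w*(109*x^2 - 212*x + 10) - 84*x^3 + 167*x^2 + 242*x - 240
(5) = -56*s^2 - 144*s - 40*x^2 + x*(288*s + 176) - 64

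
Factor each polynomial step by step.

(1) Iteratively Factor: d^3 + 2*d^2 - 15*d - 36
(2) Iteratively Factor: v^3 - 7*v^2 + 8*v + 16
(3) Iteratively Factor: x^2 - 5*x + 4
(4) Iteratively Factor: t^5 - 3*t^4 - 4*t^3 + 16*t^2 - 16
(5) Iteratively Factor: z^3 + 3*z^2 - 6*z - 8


(1) = (d + 3)*(d^2 - d - 12) = (d - 4)*(d + 3)*(d + 3)
(2) = (v - 4)*(v^2 - 3*v - 4) = (v - 4)^2*(v + 1)
(3) = (x - 4)*(x - 1)
(4) = (t + 1)*(t^4 - 4*t^3 + 16*t - 16) = (t - 2)*(t + 1)*(t^3 - 2*t^2 - 4*t + 8) = (t - 2)*(t + 1)*(t + 2)*(t^2 - 4*t + 4) = (t - 2)^2*(t + 1)*(t + 2)*(t - 2)
(5) = (z + 4)*(z^2 - z - 2) = (z - 2)*(z + 4)*(z + 1)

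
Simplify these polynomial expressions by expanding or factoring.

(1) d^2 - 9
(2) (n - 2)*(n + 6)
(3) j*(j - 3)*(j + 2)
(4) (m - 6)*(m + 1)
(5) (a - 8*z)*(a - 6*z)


(1) = (d - 3)*(d + 3)
(2) = n^2 + 4*n - 12
(3) = j^3 - j^2 - 6*j
(4) = m^2 - 5*m - 6
(5) = a^2 - 14*a*z + 48*z^2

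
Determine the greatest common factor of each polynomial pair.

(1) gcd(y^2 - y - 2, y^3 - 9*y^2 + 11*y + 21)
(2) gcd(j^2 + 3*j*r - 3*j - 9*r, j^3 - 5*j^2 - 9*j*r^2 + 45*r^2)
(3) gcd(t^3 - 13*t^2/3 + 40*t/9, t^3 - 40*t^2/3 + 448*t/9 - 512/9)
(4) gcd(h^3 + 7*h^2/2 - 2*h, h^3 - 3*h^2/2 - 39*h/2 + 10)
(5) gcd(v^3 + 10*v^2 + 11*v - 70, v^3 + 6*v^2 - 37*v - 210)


(1) = y + 1
(2) = j + 3*r
(3) = t - 8/3
(4) = gcd(h*(h - 1/2)*(h + 4), (h - 5)*(h - 1/2)*(h + 4)) = h^2 + 7*h/2 - 2
(5) = gcd((v - 2)*(v + 5)*(v + 7), (v - 6)*(v + 5)*(v + 7)) = v^2 + 12*v + 35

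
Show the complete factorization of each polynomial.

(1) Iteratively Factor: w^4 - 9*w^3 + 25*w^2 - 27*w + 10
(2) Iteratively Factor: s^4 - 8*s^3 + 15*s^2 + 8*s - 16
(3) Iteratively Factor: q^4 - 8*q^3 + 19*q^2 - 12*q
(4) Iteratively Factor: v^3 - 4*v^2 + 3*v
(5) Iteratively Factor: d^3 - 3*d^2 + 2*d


(1) = (w - 1)*(w^3 - 8*w^2 + 17*w - 10) = (w - 2)*(w - 1)*(w^2 - 6*w + 5) = (w - 2)*(w - 1)^2*(w - 5)
(2) = (s - 4)*(s^3 - 4*s^2 - s + 4) = (s - 4)*(s + 1)*(s^2 - 5*s + 4) = (s - 4)*(s - 1)*(s + 1)*(s - 4)
(3) = (q - 4)*(q^3 - 4*q^2 + 3*q) = (q - 4)*(q - 3)*(q^2 - q) = (q - 4)*(q - 3)*(q - 1)*(q)
(4) = (v - 1)*(v^2 - 3*v) = (v - 3)*(v - 1)*(v)
(5) = (d - 1)*(d^2 - 2*d) = d*(d - 1)*(d - 2)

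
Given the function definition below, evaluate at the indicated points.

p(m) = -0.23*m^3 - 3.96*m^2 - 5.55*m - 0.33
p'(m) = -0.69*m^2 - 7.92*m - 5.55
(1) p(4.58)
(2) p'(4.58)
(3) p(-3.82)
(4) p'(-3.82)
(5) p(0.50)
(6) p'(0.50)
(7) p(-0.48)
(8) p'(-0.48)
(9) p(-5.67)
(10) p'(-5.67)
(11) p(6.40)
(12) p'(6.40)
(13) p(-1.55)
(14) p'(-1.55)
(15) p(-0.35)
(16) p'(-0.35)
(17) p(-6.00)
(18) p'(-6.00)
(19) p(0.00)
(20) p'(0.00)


(1) = -130.91
(2) = -56.30
(3) = -24.09
(4) = 14.64
(5) = -4.12
(6) = -9.68
(7) = 1.45
(8) = -1.91
(9) = -54.25
(10) = 17.17
(11) = -258.34
(12) = -84.50
(13) = -0.38
(14) = 5.07
(15) = 1.14
(16) = -2.86
(17) = -59.91
(18) = 17.13
(19) = -0.33
(20) = -5.55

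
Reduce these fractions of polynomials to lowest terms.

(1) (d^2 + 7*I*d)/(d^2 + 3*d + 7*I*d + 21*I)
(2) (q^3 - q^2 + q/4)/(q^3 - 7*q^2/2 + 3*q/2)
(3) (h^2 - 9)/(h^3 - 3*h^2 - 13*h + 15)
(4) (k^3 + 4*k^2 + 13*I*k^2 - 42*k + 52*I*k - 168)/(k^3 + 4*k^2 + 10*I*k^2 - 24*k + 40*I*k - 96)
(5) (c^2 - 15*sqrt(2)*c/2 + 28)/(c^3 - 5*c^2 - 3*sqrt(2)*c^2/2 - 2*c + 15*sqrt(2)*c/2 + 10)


(1) = d/(d + 3)
(2) = (2*q - 1)/(2*q - 6)
(3) = (h - 3)/(h^2 - 6*h + 5)
(4) = (k + 7*I)/(k + 4*I)
(5) = (4*c^2 - 30*sqrt(2)*c + 112)/(4*c^3 + c^2*(-20 - 6*sqrt(2)) + c*(-8 + 30*sqrt(2)) + 40)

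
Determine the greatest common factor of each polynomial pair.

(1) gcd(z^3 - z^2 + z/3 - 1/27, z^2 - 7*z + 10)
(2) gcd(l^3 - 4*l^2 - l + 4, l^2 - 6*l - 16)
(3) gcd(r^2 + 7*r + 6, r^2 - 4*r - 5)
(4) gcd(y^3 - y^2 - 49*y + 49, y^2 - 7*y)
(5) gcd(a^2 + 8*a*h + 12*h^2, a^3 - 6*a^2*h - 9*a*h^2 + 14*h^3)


(1) = gcd((z - 1/3)^3, (z - 5)*(z - 2)) = 1
(2) = 1
(3) = gcd((r + 1)*(r + 6), (r - 5)*(r + 1)) = r + 1
(4) = gcd((y - 7)*(y - 1)*(y + 7), y*(y - 7)) = y - 7
(5) = gcd((a + 2*h)*(a + 6*h), (a - 7*h)*(a - h)*(a + 2*h)) = a + 2*h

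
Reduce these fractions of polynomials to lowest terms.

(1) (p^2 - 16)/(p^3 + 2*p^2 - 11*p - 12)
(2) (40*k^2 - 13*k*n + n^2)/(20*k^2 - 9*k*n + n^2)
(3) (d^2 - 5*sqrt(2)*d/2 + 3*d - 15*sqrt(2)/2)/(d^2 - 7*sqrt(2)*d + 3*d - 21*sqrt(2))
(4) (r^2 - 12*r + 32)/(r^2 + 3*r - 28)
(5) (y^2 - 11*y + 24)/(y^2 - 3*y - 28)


(1) = (p - 4)/(p^2 - 2*p - 3)
(2) = (8*k - n)/(4*k - n)
(3) = (2*d - 5*sqrt(2))/(2*d - 14*sqrt(2))
(4) = (r - 8)/(r + 7)
(5) = (y^2 - 11*y + 24)/(y^2 - 3*y - 28)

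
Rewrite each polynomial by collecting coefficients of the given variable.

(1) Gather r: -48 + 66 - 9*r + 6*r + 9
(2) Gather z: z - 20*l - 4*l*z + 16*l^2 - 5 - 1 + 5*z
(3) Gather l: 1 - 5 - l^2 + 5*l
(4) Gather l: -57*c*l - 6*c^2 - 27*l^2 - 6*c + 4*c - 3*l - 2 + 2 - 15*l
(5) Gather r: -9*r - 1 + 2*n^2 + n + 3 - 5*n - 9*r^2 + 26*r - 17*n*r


(1) = 27 - 3*r
(2) = 16*l^2 - 20*l + z*(6 - 4*l) - 6
(3) = -l^2 + 5*l - 4
(4) = -6*c^2 - 2*c - 27*l^2 + l*(-57*c - 18)
(5) = 2*n^2 - 4*n - 9*r^2 + r*(17 - 17*n) + 2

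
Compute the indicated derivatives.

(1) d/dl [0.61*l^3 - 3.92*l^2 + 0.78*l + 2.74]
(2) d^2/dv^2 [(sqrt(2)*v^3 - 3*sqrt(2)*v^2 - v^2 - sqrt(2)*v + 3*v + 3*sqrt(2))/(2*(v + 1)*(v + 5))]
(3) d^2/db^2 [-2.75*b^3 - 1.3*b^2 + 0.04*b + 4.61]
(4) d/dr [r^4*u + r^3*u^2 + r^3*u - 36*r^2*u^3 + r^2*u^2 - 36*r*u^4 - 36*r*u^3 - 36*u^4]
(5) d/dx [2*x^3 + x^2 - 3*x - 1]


(1) = 1.83*l^2 - 7.84*l + 0.78
(2) = (9*v^3 + 48*sqrt(2)*v^3 + 15*v^2 + 144*sqrt(2)*v^2 - 45*v + 144*sqrt(2)*v - 115 + 48*sqrt(2))/(v^6 + 18*v^5 + 123*v^4 + 396*v^3 + 615*v^2 + 450*v + 125)
(3) = -16.5*b - 2.6
(4) = u*(4*r^3 + 3*r^2*u + 3*r^2 - 72*r*u^2 + 2*r*u - 36*u^3 - 36*u^2)
(5) = 6*x^2 + 2*x - 3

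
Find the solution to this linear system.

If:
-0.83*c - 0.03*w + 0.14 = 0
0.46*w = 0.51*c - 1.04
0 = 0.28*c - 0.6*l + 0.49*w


Then:
c = 0.24
l = -1.52
w = -1.99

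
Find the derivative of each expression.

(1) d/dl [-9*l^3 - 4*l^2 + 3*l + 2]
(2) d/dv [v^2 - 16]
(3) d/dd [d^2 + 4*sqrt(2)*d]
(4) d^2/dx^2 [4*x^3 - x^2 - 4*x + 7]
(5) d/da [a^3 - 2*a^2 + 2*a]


(1) = -27*l^2 - 8*l + 3
(2) = 2*v
(3) = 2*d + 4*sqrt(2)
(4) = 24*x - 2
(5) = 3*a^2 - 4*a + 2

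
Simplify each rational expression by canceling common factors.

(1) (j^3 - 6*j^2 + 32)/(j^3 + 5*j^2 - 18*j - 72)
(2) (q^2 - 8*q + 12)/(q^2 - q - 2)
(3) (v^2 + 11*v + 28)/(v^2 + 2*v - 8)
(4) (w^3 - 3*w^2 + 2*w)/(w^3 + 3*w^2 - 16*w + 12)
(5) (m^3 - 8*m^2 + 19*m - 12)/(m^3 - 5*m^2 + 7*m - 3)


(1) = (j^2 - 2*j - 8)/(j^2 + 9*j + 18)
(2) = (q - 6)/(q + 1)
(3) = (v + 7)/(v - 2)
(4) = w/(w + 6)
(5) = (m - 4)/(m - 1)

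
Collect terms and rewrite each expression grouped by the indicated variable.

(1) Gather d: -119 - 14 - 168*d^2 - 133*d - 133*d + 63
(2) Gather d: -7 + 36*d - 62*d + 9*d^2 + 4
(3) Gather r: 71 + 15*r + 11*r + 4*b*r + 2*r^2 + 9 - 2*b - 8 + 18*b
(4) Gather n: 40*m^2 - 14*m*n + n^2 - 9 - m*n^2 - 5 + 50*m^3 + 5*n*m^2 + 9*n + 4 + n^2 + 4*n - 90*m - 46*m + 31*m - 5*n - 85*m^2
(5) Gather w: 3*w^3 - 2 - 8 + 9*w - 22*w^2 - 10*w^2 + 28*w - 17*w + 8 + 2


(1) = -168*d^2 - 266*d - 70
(2) = 9*d^2 - 26*d - 3
(3) = 16*b + 2*r^2 + r*(4*b + 26) + 72
(4) = 50*m^3 - 45*m^2 - 105*m + n^2*(2 - m) + n*(5*m^2 - 14*m + 8) - 10
(5) = 3*w^3 - 32*w^2 + 20*w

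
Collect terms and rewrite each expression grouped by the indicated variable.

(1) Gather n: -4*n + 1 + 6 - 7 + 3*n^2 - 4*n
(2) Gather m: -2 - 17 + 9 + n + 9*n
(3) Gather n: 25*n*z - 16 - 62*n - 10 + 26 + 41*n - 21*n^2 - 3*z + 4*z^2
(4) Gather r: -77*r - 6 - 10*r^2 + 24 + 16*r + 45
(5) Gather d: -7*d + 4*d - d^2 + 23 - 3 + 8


(1) = 3*n^2 - 8*n
(2) = 10*n - 10
(3) = -21*n^2 + n*(25*z - 21) + 4*z^2 - 3*z
(4) = -10*r^2 - 61*r + 63
(5) = -d^2 - 3*d + 28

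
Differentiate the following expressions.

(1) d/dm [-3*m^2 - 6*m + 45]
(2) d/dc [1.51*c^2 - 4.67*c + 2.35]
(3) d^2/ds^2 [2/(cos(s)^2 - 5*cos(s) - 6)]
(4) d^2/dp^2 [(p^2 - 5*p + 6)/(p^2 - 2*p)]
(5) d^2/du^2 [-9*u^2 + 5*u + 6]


(1) = -6*m - 6
(2) = 3.02*c - 4.67
(3) = 2*(4*sin(s)^4 - 51*sin(s)^2 - 45*cos(s)/4 - 15*cos(3*s)/4 - 15)/(sin(s)^2 + 5*cos(s) + 5)^3
(4) = -6/p^3
(5) = -18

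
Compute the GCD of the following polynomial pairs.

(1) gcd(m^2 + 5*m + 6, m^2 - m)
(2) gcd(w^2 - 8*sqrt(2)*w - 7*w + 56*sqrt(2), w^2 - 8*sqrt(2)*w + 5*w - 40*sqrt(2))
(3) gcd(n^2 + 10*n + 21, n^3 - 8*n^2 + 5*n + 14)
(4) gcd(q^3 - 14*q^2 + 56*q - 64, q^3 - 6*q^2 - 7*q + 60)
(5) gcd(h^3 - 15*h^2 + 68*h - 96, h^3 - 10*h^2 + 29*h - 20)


(1) = 1
(2) = w - 8*sqrt(2)
(3) = 1
(4) = gcd((q - 8)*(q - 4)*(q - 2), (q - 5)*(q - 4)*(q + 3)) = q - 4
(5) = gcd((h - 8)*(h - 4)*(h - 3), (h - 5)*(h - 4)*(h - 1)) = h - 4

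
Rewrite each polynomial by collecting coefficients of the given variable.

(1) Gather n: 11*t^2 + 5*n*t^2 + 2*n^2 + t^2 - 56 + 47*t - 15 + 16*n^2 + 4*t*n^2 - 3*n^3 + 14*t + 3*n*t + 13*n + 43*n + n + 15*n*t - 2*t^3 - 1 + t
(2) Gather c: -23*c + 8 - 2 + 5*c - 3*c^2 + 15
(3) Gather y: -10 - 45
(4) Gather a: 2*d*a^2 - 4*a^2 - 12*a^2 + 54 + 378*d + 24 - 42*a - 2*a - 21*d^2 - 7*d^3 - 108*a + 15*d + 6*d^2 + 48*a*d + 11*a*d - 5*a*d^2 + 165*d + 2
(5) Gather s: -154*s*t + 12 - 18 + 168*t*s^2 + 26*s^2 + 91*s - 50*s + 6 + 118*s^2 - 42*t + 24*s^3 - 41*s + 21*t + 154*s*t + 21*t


(1) = -3*n^3 + n^2*(4*t + 18) + n*(5*t^2 + 18*t + 57) - 2*t^3 + 12*t^2 + 62*t - 72
(2) = -3*c^2 - 18*c + 21
(3) = -55
(4) = a^2*(2*d - 16) + a*(-5*d^2 + 59*d - 152) - 7*d^3 - 15*d^2 + 558*d + 80
(5) = 24*s^3 + s^2*(168*t + 144)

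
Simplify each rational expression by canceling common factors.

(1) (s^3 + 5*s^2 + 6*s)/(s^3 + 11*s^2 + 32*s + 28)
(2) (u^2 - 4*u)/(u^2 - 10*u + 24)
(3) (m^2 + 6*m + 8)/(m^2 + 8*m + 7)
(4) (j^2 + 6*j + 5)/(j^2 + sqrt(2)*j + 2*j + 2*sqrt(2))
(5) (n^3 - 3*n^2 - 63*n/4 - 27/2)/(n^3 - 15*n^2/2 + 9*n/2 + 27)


(1) = (s^2 + 3*s)/(s^2 + 9*s + 14)
(2) = u/(u - 6)
(3) = (m^2 + 6*m + 8)/(m^2 + 8*m + 7)
(4) = (j^2 + 6*j + 5)/(j^2 + j*(sqrt(2) + 2) + 2*sqrt(2))
(5) = (2*n + 3)/(2*n - 6)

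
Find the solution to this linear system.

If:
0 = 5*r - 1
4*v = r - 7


Then:
r = 1/5
v = -17/10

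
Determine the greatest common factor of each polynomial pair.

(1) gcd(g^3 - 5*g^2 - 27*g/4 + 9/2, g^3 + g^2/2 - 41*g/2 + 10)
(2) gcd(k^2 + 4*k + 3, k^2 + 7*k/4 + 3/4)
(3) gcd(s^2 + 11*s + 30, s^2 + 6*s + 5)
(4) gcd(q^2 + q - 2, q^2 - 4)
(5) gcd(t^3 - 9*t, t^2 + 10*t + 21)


(1) = gcd((g - 6)*(g - 1/2)*(g + 3/2), (g - 4)*(g - 1/2)*(g + 5)) = g - 1/2
(2) = k + 1
(3) = gcd((s + 5)*(s + 6), (s + 1)*(s + 5)) = s + 5
(4) = gcd((q - 1)*(q + 2), (q - 2)*(q + 2)) = q + 2
(5) = gcd(t*(t - 3)*(t + 3), (t + 3)*(t + 7)) = t + 3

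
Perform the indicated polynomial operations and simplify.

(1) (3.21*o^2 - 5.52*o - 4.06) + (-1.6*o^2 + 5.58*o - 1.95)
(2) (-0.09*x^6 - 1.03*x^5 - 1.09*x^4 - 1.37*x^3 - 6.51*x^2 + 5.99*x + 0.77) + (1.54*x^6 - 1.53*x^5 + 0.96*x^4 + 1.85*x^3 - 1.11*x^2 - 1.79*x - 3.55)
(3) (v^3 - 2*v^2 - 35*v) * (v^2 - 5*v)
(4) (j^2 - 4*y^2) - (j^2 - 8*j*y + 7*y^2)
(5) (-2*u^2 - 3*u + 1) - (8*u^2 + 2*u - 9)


(1) = 1.61*o^2 + 0.06*o - 6.01
(2) = 1.45*x^6 - 2.56*x^5 - 0.13*x^4 + 0.48*x^3 - 7.62*x^2 + 4.2*x - 2.78
(3) = v^5 - 7*v^4 - 25*v^3 + 175*v^2
(4) = 8*j*y - 11*y^2
(5) = -10*u^2 - 5*u + 10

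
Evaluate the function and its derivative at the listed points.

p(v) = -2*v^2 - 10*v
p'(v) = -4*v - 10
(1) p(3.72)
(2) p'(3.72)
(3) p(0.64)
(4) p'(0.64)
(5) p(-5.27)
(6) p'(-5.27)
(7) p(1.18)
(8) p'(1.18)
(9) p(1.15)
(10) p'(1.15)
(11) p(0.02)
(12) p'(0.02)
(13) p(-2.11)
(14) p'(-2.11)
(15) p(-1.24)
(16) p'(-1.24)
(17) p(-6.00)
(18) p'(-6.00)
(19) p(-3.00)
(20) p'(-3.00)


(1) = -64.88
(2) = -24.88
(3) = -7.22
(4) = -12.56
(5) = -2.85
(6) = 11.08
(7) = -14.58
(8) = -14.72
(9) = -14.14
(10) = -14.60
(11) = -0.20
(12) = -10.08
(13) = 12.20
(14) = -1.56
(15) = 9.32
(16) = -5.04
(17) = -12.00
(18) = 14.00
(19) = 12.00
(20) = 2.00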